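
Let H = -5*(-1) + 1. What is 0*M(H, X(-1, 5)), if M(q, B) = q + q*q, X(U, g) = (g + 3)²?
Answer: 0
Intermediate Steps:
X(U, g) = (3 + g)²
H = 6 (H = 5 + 1 = 6)
M(q, B) = q + q²
0*M(H, X(-1, 5)) = 0*(6*(1 + 6)) = 0*(6*7) = 0*42 = 0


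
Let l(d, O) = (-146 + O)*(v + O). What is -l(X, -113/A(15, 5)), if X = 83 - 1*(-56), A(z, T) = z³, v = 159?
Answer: 264426913856/11390625 ≈ 23214.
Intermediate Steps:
X = 139 (X = 83 + 56 = 139)
l(d, O) = (-146 + O)*(159 + O)
-l(X, -113/A(15, 5)) = -(-23214 + (-113/(15³))² + 13*(-113/(15³))) = -(-23214 + (-113/3375)² + 13*(-113/3375)) = -(-23214 + 12769/11390625 - 1469/3375) = -1*(-264426913856/11390625) = 264426913856/11390625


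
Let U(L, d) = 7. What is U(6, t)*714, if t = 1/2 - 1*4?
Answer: 4998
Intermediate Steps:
t = -7/2 (t = ½ - 4 = -7/2 ≈ -3.5000)
U(6, t)*714 = 7*714 = 4998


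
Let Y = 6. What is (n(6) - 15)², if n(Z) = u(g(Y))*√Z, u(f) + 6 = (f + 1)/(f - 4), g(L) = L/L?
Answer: 1475/3 + 200*√6 ≈ 981.56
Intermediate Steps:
g(L) = 1
u(f) = -6 + (1 + f)/(-4 + f) (u(f) = -6 + (f + 1)/(f - 4) = -6 + (1 + f)/(-4 + f))
n(Z) = -20*√Z/3 (n(Z) = (5*(5 - 1*1)/(-4 + 1))*√Z = (5*(5 - 1)/(-3))*√Z = (5*(-⅓)*4)*√Z = -20*√Z/3)
(n(6) - 15)² = (-20*√6/3 - 15)² = (-15 - 20*√6/3)²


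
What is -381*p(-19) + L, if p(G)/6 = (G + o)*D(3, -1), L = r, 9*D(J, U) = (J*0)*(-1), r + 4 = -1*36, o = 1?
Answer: -40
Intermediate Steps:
r = -40 (r = -4 - 1*36 = -4 - 36 = -40)
D(J, U) = 0 (D(J, U) = ((J*0)*(-1))/9 = (0*(-1))/9 = (⅑)*0 = 0)
L = -40
p(G) = 0 (p(G) = 6*((G + 1)*0) = 6*((1 + G)*0) = 6*0 = 0)
-381*p(-19) + L = -381*0 - 40 = 0 - 40 = -40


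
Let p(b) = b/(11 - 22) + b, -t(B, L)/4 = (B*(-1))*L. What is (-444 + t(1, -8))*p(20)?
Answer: -95200/11 ≈ -8654.5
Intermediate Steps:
t(B, L) = 4*B*L (t(B, L) = -4*B*(-1)*L = -4*(-B)*L = -(-4)*B*L = 4*B*L)
p(b) = 10*b/11 (p(b) = b/(-11) + b = -b/11 + b = 10*b/11)
(-444 + t(1, -8))*p(20) = (-444 + 4*1*(-8))*((10/11)*20) = (-444 - 32)*(200/11) = -476*200/11 = -95200/11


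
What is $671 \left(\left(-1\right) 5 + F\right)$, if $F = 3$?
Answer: $-1342$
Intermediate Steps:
$671 \left(\left(-1\right) 5 + F\right) = 671 \left(\left(-1\right) 5 + 3\right) = 671 \left(-5 + 3\right) = 671 \left(-2\right) = -1342$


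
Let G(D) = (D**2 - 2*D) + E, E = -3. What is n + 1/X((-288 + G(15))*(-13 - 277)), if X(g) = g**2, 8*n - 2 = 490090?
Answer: 47481681254401/775065600 ≈ 61262.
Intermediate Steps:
n = 122523/2 (n = 1/4 + (1/8)*490090 = 1/4 + 245045/4 = 122523/2 ≈ 61262.)
G(D) = -3 + D**2 - 2*D (G(D) = (D**2 - 2*D) - 3 = -3 + D**2 - 2*D)
n + 1/X((-288 + G(15))*(-13 - 277)) = 122523/2 + 1/(((-288 + (-3 + 15**2 - 2*15))*(-13 - 277))**2) = 122523/2 + 1/(((-288 + (-3 + 225 - 30))*(-290))**2) = 122523/2 + 1/(((-288 + 192)*(-290))**2) = 122523/2 + 1/((-96*(-290))**2) = 122523/2 + 1/(27840**2) = 122523/2 + 1/775065600 = 47481681254401/775065600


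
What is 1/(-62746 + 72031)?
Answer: 1/9285 ≈ 0.00010770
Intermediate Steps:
1/(-62746 + 72031) = 1/9285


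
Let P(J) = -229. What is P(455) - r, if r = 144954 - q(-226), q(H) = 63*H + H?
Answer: -159647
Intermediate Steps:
q(H) = 64*H
r = 159418 (r = 144954 - 64*(-226) = 144954 - 1*(-14464) = 144954 + 14464 = 159418)
P(455) - r = -229 - 1*159418 = -229 - 159418 = -159647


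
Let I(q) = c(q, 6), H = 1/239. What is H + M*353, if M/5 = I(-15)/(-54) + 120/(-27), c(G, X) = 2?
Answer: -51042008/6453 ≈ -7909.8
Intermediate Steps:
H = 1/239 ≈ 0.0041841
I(q) = 2
M = -605/27 (M = 5*(2/(-54) + 120/(-27)) = 5*(2*(-1/54) + 120*(-1/27)) = 5*(-1/27 - 40/9) = 5*(-121/27) = -605/27 ≈ -22.407)
H + M*353 = 1/239 - 605/27*353 = 1/239 - 213565/27 = -51042008/6453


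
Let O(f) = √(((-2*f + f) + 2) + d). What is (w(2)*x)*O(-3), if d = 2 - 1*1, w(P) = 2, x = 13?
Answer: 26*√6 ≈ 63.687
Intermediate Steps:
d = 1 (d = 2 - 1 = 1)
O(f) = √(3 - f) (O(f) = √(((-2*f + f) + 2) + 1) = √((-f + 2) + 1) = √((2 - f) + 1) = √(3 - f))
(w(2)*x)*O(-3) = (2*13)*√(3 - 1*(-3)) = 26*√(3 + 3) = 26*√6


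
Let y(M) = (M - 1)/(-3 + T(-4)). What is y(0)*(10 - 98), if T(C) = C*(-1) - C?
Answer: 88/5 ≈ 17.600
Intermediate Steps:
T(C) = -2*C (T(C) = -C - C = -2*C)
y(M) = -1/5 + M/5 (y(M) = (M - 1)/(-3 - 2*(-4)) = (-1 + M)/(-3 + 8) = (-1 + M)/5 = (-1 + M)*(1/5) = -1/5 + M/5)
y(0)*(10 - 98) = (-1/5 + (1/5)*0)*(10 - 98) = (-1/5 + 0)*(-88) = -1/5*(-88) = 88/5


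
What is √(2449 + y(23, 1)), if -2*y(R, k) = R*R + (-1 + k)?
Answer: √8738/2 ≈ 46.739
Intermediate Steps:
y(R, k) = ½ - k/2 - R²/2 (y(R, k) = -(R*R + (-1 + k))/2 = -(R² + (-1 + k))/2 = -(-1 + k + R²)/2 = ½ - k/2 - R²/2)
√(2449 + y(23, 1)) = √(2449 + (½ - ½*1 - ½*23²)) = √(2449 + (½ - ½ - ½*529)) = √(2449 + (½ - ½ - 529/2)) = √(2449 - 529/2) = √(4369/2) = √8738/2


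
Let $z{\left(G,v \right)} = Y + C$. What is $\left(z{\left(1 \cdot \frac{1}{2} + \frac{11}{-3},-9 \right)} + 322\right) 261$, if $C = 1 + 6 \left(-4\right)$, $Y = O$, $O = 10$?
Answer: $80649$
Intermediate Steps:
$Y = 10$
$C = -23$ ($C = 1 - 24 = -23$)
$z{\left(G,v \right)} = -13$ ($z{\left(G,v \right)} = 10 - 23 = -13$)
$\left(z{\left(1 \cdot \frac{1}{2} + \frac{11}{-3},-9 \right)} + 322\right) 261 = \left(-13 + 322\right) 261 = 309 \cdot 261 = 80649$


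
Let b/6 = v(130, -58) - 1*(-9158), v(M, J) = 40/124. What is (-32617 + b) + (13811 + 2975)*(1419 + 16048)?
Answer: 9089925243/31 ≈ 2.9322e+8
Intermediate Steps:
v(M, J) = 10/31 (v(M, J) = 40*(1/124) = 10/31)
b = 1703448/31 (b = 6*(10/31 - 1*(-9158)) = 6*(10/31 + 9158) = 6*(283908/31) = 1703448/31 ≈ 54950.)
(-32617 + b) + (13811 + 2975)*(1419 + 16048) = (-32617 + 1703448/31) + (13811 + 2975)*(1419 + 16048) = 692321/31 + 16786*17467 = 692321/31 + 293201062 = 9089925243/31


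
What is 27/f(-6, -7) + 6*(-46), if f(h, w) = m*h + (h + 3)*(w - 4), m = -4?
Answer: -5235/19 ≈ -275.53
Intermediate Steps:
f(h, w) = -4*h + (-4 + w)*(3 + h) (f(h, w) = -4*h + (h + 3)*(w - 4) = -4*h + (3 + h)*(-4 + w) = -4*h + (-4 + w)*(3 + h))
27/f(-6, -7) + 6*(-46) = 27/(-12 - 8*(-6) + 3*(-7) - 6*(-7)) + 6*(-46) = 27/(-12 + 48 - 21 + 42) - 276 = 27/57 - 276 = 27*(1/57) - 276 = 9/19 - 276 = -5235/19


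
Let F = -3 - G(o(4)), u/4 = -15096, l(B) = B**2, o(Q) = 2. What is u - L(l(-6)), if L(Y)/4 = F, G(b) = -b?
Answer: -60380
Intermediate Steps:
u = -60384 (u = 4*(-15096) = -60384)
F = -1 (F = -3 - (-1)*2 = -3 - 1*(-2) = -3 + 2 = -1)
L(Y) = -4 (L(Y) = 4*(-1) = -4)
u - L(l(-6)) = -60384 - 1*(-4) = -60384 + 4 = -60380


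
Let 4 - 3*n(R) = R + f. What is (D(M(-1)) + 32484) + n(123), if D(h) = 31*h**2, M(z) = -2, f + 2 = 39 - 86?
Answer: 97754/3 ≈ 32585.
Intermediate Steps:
f = -49 (f = -2 + (39 - 86) = -2 - 47 = -49)
n(R) = 53/3 - R/3 (n(R) = 4/3 - (R - 49)/3 = 4/3 - (-49 + R)/3 = 4/3 + (49/3 - R/3) = 53/3 - R/3)
(D(M(-1)) + 32484) + n(123) = (31*(-2)**2 + 32484) + (53/3 - 1/3*123) = (31*4 + 32484) + (53/3 - 41) = (124 + 32484) - 70/3 = 32608 - 70/3 = 97754/3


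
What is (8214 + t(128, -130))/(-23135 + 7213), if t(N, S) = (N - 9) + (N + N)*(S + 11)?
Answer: 22131/15922 ≈ 1.3900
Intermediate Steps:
t(N, S) = -9 + N + 2*N*(11 + S) (t(N, S) = (-9 + N) + (2*N)*(11 + S) = (-9 + N) + 2*N*(11 + S) = -9 + N + 2*N*(11 + S))
(8214 + t(128, -130))/(-23135 + 7213) = (8214 + (-9 + 23*128 + 2*128*(-130)))/(-23135 + 7213) = (8214 + (-9 + 2944 - 33280))/(-15922) = (8214 - 30345)*(-1/15922) = -22131*(-1/15922) = 22131/15922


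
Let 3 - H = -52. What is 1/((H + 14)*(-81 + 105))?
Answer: 1/1656 ≈ 0.00060386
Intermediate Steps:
H = 55 (H = 3 - 1*(-52) = 3 + 52 = 55)
1/((H + 14)*(-81 + 105)) = 1/((55 + 14)*(-81 + 105)) = 1/(69*24) = 1/1656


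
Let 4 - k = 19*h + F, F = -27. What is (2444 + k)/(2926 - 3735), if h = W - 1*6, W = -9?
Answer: -2760/809 ≈ -3.4116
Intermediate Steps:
h = -15 (h = -9 - 1*6 = -9 - 6 = -15)
k = 316 (k = 4 - (19*(-15) - 27) = 4 - (-285 - 27) = 4 - 1*(-312) = 4 + 312 = 316)
(2444 + k)/(2926 - 3735) = (2444 + 316)/(2926 - 3735) = 2760/(-809) = 2760*(-1/809) = -2760/809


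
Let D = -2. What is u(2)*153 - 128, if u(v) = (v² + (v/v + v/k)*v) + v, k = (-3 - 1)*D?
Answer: 2345/2 ≈ 1172.5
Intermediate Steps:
k = 8 (k = (-3 - 1)*(-2) = -4*(-2) = 8)
u(v) = v + v² + v*(1 + v/8) (u(v) = (v² + (v/v + v/8)*v) + v = (v² + (1 + v*(⅛))*v) + v = (v² + (1 + v/8)*v) + v = (v² + v*(1 + v/8)) + v = v + v² + v*(1 + v/8))
u(2)*153 - 128 = ((⅛)*2*(16 + 9*2))*153 - 128 = ((⅛)*2*(16 + 18))*153 - 128 = ((⅛)*2*34)*153 - 128 = (17/2)*153 - 128 = 2601/2 - 128 = 2345/2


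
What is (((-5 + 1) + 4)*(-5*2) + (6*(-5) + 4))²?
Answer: 676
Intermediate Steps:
(((-5 + 1) + 4)*(-5*2) + (6*(-5) + 4))² = ((-4 + 4)*(-10) + (-30 + 4))² = (0*(-10) - 26)² = (0 - 26)² = (-26)² = 676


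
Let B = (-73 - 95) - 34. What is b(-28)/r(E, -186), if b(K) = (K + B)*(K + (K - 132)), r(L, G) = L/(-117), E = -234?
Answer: 21620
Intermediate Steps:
B = -202 (B = -168 - 34 = -202)
r(L, G) = -L/117 (r(L, G) = L*(-1/117) = -L/117)
b(K) = (-202 + K)*(-132 + 2*K) (b(K) = (K - 202)*(K + (K - 132)) = (-202 + K)*(K + (-132 + K)) = (-202 + K)*(-132 + 2*K))
b(-28)/r(E, -186) = (26664 - 536*(-28) + 2*(-28)²)/((-1/117*(-234))) = (26664 + 15008 + 2*784)/2 = (26664 + 15008 + 1568)*(½) = 43240*(½) = 21620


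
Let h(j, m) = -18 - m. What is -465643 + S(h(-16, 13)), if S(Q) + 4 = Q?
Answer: -465678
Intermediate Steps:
S(Q) = -4 + Q
-465643 + S(h(-16, 13)) = -465643 + (-4 + (-18 - 1*13)) = -465643 + (-4 + (-18 - 13)) = -465643 + (-4 - 31) = -465643 - 35 = -465678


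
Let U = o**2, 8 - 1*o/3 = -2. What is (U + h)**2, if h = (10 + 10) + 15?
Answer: 874225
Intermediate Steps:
o = 30 (o = 24 - 3*(-2) = 24 + 6 = 30)
h = 35 (h = 20 + 15 = 35)
U = 900 (U = 30**2 = 900)
(U + h)**2 = (900 + 35)**2 = 935**2 = 874225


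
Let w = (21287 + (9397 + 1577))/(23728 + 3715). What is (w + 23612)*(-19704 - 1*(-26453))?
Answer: 4373462528373/27443 ≈ 1.5937e+8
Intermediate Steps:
w = 32261/27443 (w = (21287 + 10974)/27443 = 32261*(1/27443) = 32261/27443 ≈ 1.1756)
(w + 23612)*(-19704 - 1*(-26453)) = (32261/27443 + 23612)*(-19704 - 1*(-26453)) = 648016377*(-19704 + 26453)/27443 = (648016377/27443)*6749 = 4373462528373/27443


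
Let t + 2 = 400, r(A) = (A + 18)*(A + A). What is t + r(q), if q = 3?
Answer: 524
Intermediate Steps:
r(A) = 2*A*(18 + A) (r(A) = (18 + A)*(2*A) = 2*A*(18 + A))
t = 398 (t = -2 + 400 = 398)
t + r(q) = 398 + 2*3*(18 + 3) = 398 + 2*3*21 = 398 + 126 = 524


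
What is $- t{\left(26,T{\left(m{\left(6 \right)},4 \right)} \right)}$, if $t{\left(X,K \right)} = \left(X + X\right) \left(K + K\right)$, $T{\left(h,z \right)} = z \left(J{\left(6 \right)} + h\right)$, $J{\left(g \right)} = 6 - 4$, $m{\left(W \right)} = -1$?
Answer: $-416$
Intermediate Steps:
$J{\left(g \right)} = 2$
$T{\left(h,z \right)} = z \left(2 + h\right)$
$t{\left(X,K \right)} = 4 K X$ ($t{\left(X,K \right)} = 2 X 2 K = 4 K X$)
$- t{\left(26,T{\left(m{\left(6 \right)},4 \right)} \right)} = - 4 \cdot 4 \left(2 - 1\right) 26 = - 4 \cdot 4 \cdot 1 \cdot 26 = - 4 \cdot 4 \cdot 26 = \left(-1\right) 416 = -416$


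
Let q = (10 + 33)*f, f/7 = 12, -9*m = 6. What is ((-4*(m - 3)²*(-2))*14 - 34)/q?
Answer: 6623/16254 ≈ 0.40747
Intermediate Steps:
m = -⅔ (m = -⅑*6 = -⅔ ≈ -0.66667)
f = 84 (f = 7*12 = 84)
q = 3612 (q = (10 + 33)*84 = 43*84 = 3612)
((-4*(m - 3)²*(-2))*14 - 34)/q = ((-4*(-⅔ - 3)²*(-2))*14 - 34)/3612 = ((-4*(-11/3)²*(-2))*14 - 34)*(1/3612) = ((-4*121/9*(-2))*14 - 34)*(1/3612) = (-484/9*(-2)*14 - 34)*(1/3612) = ((968/9)*14 - 34)*(1/3612) = (13552/9 - 34)*(1/3612) = (13246/9)*(1/3612) = 6623/16254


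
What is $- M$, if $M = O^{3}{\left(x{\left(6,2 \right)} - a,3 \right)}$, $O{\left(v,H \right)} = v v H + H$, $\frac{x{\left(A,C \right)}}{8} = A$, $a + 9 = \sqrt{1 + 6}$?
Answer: $-956861181135 + 98234736282 \sqrt{7} \approx -6.9696 \cdot 10^{11}$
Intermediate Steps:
$a = -9 + \sqrt{7}$ ($a = -9 + \sqrt{1 + 6} = -9 + \sqrt{7} \approx -6.3542$)
$x{\left(A,C \right)} = 8 A$
$O{\left(v,H \right)} = H + H v^{2}$ ($O{\left(v,H \right)} = v^{2} H + H = H v^{2} + H = H + H v^{2}$)
$M = \left(3 + 3 \left(57 - \sqrt{7}\right)^{2}\right)^{3}$ ($M = \left(3 \left(1 + \left(8 \cdot 6 - \left(-9 + \sqrt{7}\right)\right)^{2}\right)\right)^{3} = \left(3 \left(1 + \left(48 + \left(9 - \sqrt{7}\right)\right)^{2}\right)\right)^{3} = \left(3 \left(1 + \left(57 - \sqrt{7}\right)^{2}\right)\right)^{3} = \left(3 + 3 \left(57 - \sqrt{7}\right)^{2}\right)^{3} \approx 6.9696 \cdot 10^{11}$)
$- M = - (956861181135 - 98234736282 \sqrt{7}) = -956861181135 + 98234736282 \sqrt{7}$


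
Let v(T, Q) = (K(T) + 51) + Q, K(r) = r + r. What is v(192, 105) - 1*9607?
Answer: -9067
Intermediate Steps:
K(r) = 2*r
v(T, Q) = 51 + Q + 2*T (v(T, Q) = (2*T + 51) + Q = (51 + 2*T) + Q = 51 + Q + 2*T)
v(192, 105) - 1*9607 = (51 + 105 + 2*192) - 1*9607 = (51 + 105 + 384) - 9607 = 540 - 9607 = -9067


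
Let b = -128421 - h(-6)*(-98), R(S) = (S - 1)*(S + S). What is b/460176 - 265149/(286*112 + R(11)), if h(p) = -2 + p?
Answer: -31545581471/3710399088 ≈ -8.5019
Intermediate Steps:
R(S) = 2*S*(-1 + S) (R(S) = (-1 + S)*(2*S) = 2*S*(-1 + S))
b = -129205 (b = -128421 - (-2 - 6)*(-98) = -128421 - (-8)*(-98) = -128421 - 1*784 = -128421 - 784 = -129205)
b/460176 - 265149/(286*112 + R(11)) = -129205/460176 - 265149/(286*112 + 2*11*(-1 + 11)) = -129205*1/460176 - 265149/(32032 + 2*11*10) = -129205/460176 - 265149/(32032 + 220) = -129205/460176 - 265149/32252 = -31545581471/3710399088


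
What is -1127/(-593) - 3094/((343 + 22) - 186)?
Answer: -1633009/106147 ≈ -15.384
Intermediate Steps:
-1127/(-593) - 3094/((343 + 22) - 186) = -1127*(-1/593) - 3094/(365 - 186) = 1127/593 - 3094/179 = -1633009/106147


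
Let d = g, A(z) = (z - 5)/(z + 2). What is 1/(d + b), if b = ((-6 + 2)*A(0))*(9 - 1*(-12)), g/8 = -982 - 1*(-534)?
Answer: -1/3374 ≈ -0.00029638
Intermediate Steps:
g = -3584 (g = 8*(-982 - 1*(-534)) = 8*(-982 + 534) = 8*(-448) = -3584)
A(z) = (-5 + z)/(2 + z)
d = -3584
b = 210 (b = ((-6 + 2)*((-5 + 0)/(2 + 0)))*(9 - 1*(-12)) = (-4*(-5)/2)*(9 + 12) = -2*(-5)*21 = -4*(-5/2)*21 = 10*21 = 210)
1/(d + b) = 1/(-3584 + 210) = 1/(-3374) = -1/3374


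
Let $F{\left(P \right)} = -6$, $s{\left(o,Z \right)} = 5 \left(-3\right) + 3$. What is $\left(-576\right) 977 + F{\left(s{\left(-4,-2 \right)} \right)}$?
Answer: $-562758$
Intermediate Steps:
$s{\left(o,Z \right)} = -12$ ($s{\left(o,Z \right)} = -15 + 3 = -12$)
$\left(-576\right) 977 + F{\left(s{\left(-4,-2 \right)} \right)} = \left(-576\right) 977 - 6 = -562752 - 6 = -562758$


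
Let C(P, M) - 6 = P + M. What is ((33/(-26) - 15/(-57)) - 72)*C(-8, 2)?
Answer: 0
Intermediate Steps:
C(P, M) = 6 + M + P (C(P, M) = 6 + (P + M) = 6 + (M + P) = 6 + M + P)
((33/(-26) - 15/(-57)) - 72)*C(-8, 2) = ((33/(-26) - 15/(-57)) - 72)*(6 + 2 - 8) = ((33*(-1/26) - 15*(-1/57)) - 72)*0 = ((-33/26 + 5/19) - 72)*0 = (-497/494 - 72)*0 = -36065/494*0 = 0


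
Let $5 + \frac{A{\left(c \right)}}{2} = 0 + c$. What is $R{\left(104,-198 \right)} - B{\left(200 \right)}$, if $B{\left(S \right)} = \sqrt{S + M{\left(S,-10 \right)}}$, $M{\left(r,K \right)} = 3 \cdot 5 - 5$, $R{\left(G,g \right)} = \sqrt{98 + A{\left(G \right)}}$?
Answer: $- \sqrt{210} + 2 \sqrt{74} \approx 2.7133$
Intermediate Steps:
$A{\left(c \right)} = -10 + 2 c$ ($A{\left(c \right)} = -10 + 2 \left(0 + c\right) = -10 + 2 c$)
$R{\left(G,g \right)} = \sqrt{88 + 2 G}$ ($R{\left(G,g \right)} = \sqrt{98 + \left(-10 + 2 G\right)} = \sqrt{88 + 2 G}$)
$M{\left(r,K \right)} = 10$ ($M{\left(r,K \right)} = 15 - 5 = 10$)
$B{\left(S \right)} = \sqrt{10 + S}$ ($B{\left(S \right)} = \sqrt{S + 10} = \sqrt{10 + S}$)
$R{\left(104,-198 \right)} - B{\left(200 \right)} = \sqrt{88 + 2 \cdot 104} - \sqrt{10 + 200} = \sqrt{88 + 208} - \sqrt{210} = \sqrt{296} - \sqrt{210} = 2 \sqrt{74} - \sqrt{210} = - \sqrt{210} + 2 \sqrt{74}$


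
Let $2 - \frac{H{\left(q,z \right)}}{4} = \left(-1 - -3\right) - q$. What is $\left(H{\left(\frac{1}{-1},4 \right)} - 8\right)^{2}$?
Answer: $144$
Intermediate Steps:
$H{\left(q,z \right)} = 4 q$ ($H{\left(q,z \right)} = 8 - 4 \left(\left(-1 - -3\right) - q\right) = 8 - 4 \left(\left(-1 + 3\right) - q\right) = 8 - 4 \left(2 - q\right) = 8 + \left(-8 + 4 q\right) = 4 q$)
$\left(H{\left(\frac{1}{-1},4 \right)} - 8\right)^{2} = \left(\frac{4}{-1} - 8\right)^{2} = \left(4 \left(-1\right) - 8\right)^{2} = \left(-4 - 8\right)^{2} = \left(-12\right)^{2} = 144$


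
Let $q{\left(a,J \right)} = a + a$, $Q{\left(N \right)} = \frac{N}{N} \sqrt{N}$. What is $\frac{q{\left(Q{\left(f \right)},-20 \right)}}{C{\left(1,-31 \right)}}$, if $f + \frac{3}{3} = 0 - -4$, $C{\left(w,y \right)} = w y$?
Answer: $- \frac{2 \sqrt{3}}{31} \approx -0.11175$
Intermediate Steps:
$f = 3$ ($f = -1 + \left(0 - -4\right) = -1 + \left(0 + 4\right) = -1 + 4 = 3$)
$Q{\left(N \right)} = \sqrt{N}$ ($Q{\left(N \right)} = 1 \sqrt{N} = \sqrt{N}$)
$q{\left(a,J \right)} = 2 a$
$\frac{q{\left(Q{\left(f \right)},-20 \right)}}{C{\left(1,-31 \right)}} = \frac{2 \sqrt{3}}{1 \left(-31\right)} = \frac{2 \sqrt{3}}{-31} = 2 \sqrt{3} \left(- \frac{1}{31}\right) = - \frac{2 \sqrt{3}}{31}$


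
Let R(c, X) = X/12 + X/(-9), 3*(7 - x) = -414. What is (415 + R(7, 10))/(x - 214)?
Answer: -7465/1242 ≈ -6.0105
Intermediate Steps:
x = 145 (x = 7 - ⅓*(-414) = 7 + 138 = 145)
R(c, X) = -X/36 (R(c, X) = X*(1/12) + X*(-⅑) = X/12 - X/9 = -X/36)
(415 + R(7, 10))/(x - 214) = (415 - 1/36*10)/(145 - 214) = (415 - 5/18)/(-69) = (7465/18)*(-1/69) = -7465/1242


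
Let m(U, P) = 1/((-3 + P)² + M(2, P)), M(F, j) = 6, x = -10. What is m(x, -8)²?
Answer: 1/16129 ≈ 6.2000e-5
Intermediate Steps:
m(U, P) = 1/(6 + (-3 + P)²) (m(U, P) = 1/((-3 + P)² + 6) = 1/(6 + (-3 + P)²))
m(x, -8)² = (1/(6 + (-3 - 8)²))² = (1/(6 + (-11)²))² = (1/(6 + 121))² = (1/127)² = 1/16129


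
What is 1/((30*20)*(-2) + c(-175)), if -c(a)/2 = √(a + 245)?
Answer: -30/35993 + √70/719860 ≈ -0.00082187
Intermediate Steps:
c(a) = -2*√(245 + a) (c(a) = -2*√(a + 245) = -2*√(245 + a))
1/((30*20)*(-2) + c(-175)) = 1/((30*20)*(-2) - 2*√(245 - 175)) = 1/(600*(-2) - 2*√70) = 1/(-1200 - 2*√70)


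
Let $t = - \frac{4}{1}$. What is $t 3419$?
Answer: $-13676$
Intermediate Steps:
$t = -4$ ($t = - 4 \cdot 1 = \left(-1\right) 4 = -4$)
$t 3419 = \left(-4\right) 3419 = -13676$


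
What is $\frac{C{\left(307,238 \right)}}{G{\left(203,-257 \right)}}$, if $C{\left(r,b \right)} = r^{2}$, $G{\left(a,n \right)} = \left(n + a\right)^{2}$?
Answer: $\frac{94249}{2916} \approx 32.321$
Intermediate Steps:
$G{\left(a,n \right)} = \left(a + n\right)^{2}$
$\frac{C{\left(307,238 \right)}}{G{\left(203,-257 \right)}} = \frac{307^{2}}{\left(203 - 257\right)^{2}} = \frac{94249}{\left(-54\right)^{2}} = \frac{94249}{2916}$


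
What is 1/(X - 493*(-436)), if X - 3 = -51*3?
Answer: 1/214798 ≈ 4.6555e-6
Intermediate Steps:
X = -150 (X = 3 - 51*3 = 3 - 153 = -150)
1/(X - 493*(-436)) = 1/(-150 - 493*(-436)) = 1/(-150 + 214948) = 1/214798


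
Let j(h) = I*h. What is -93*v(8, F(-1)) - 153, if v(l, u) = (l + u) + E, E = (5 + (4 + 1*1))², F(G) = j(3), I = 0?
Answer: -10197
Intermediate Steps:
j(h) = 0 (j(h) = 0*h = 0)
F(G) = 0
E = 100 (E = (5 + (4 + 1))² = (5 + 5)² = 10² = 100)
v(l, u) = 100 + l + u (v(l, u) = (l + u) + 100 = 100 + l + u)
-93*v(8, F(-1)) - 153 = -93*(100 + 8 + 0) - 153 = -93*108 - 153 = -10044 - 153 = -10197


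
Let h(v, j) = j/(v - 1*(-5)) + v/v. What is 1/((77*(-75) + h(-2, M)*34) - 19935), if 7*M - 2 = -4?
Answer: -21/539264 ≈ -3.8942e-5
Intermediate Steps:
M = -2/7 (M = 2/7 + (1/7)*(-4) = 2/7 - 4/7 = -2/7 ≈ -0.28571)
h(v, j) = 1 + j/(5 + v) (h(v, j) = j/(v + 5) + 1 = j/(5 + v) + 1 = 1 + j/(5 + v))
1/((77*(-75) + h(-2, M)*34) - 19935) = 1/((77*(-75) + ((5 - 2/7 - 2)/(5 - 2))*34) - 19935) = 1/((-5775 + ((19/7)/3)*34) - 19935) = 1/((-5775 + ((1/3)*(19/7))*34) - 19935) = 1/((-5775 + (19/21)*34) - 19935) = 1/((-5775 + 646/21) - 19935) = 1/(-120629/21 - 19935) = 1/(-539264/21) = -21/539264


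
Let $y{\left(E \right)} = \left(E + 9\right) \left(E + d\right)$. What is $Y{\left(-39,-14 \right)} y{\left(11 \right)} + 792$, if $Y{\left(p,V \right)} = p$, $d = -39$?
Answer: $22632$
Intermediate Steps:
$y{\left(E \right)} = \left(-39 + E\right) \left(9 + E\right)$ ($y{\left(E \right)} = \left(E + 9\right) \left(E - 39\right) = \left(9 + E\right) \left(-39 + E\right) = \left(-39 + E\right) \left(9 + E\right)$)
$Y{\left(-39,-14 \right)} y{\left(11 \right)} + 792 = - 39 \left(-351 + 11^{2} - 330\right) + 792 = - 39 \left(-351 + 121 - 330\right) + 792 = \left(-39\right) \left(-560\right) + 792 = 21840 + 792 = 22632$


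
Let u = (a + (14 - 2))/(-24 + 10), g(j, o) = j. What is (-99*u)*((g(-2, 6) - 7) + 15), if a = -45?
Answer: -9801/7 ≈ -1400.1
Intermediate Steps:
u = 33/14 (u = (-45 + (14 - 2))/(-24 + 10) = (-45 + 12)/(-14) = -33*(-1/14) = 33/14 ≈ 2.3571)
(-99*u)*((g(-2, 6) - 7) + 15) = (-99*33/14)*((-2 - 7) + 15) = -3267*(-9 + 15)/14 = -3267/14*6 = -9801/7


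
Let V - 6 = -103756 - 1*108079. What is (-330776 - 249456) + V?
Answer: -792061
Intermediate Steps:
V = -211829 (V = 6 + (-103756 - 1*108079) = 6 + (-103756 - 108079) = 6 - 211835 = -211829)
(-330776 - 249456) + V = (-330776 - 249456) - 211829 = -580232 - 211829 = -792061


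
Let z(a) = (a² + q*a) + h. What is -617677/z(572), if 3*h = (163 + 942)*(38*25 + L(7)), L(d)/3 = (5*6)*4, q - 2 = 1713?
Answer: -1853031/5372042 ≈ -0.34494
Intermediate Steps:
q = 1715 (q = 2 + 1713 = 1715)
L(d) = 360 (L(d) = 3*((5*6)*4) = 3*(30*4) = 3*120 = 360)
h = 1447550/3 (h = ((163 + 942)*(38*25 + 360))/3 = (1105*(950 + 360))/3 = (1105*1310)/3 = (⅓)*1447550 = 1447550/3 ≈ 4.8252e+5)
z(a) = 1447550/3 + a² + 1715*a (z(a) = (a² + 1715*a) + 1447550/3 = 1447550/3 + a² + 1715*a)
-617677/z(572) = -617677/(1447550/3 + 572² + 1715*572) = -617677/(1447550/3 + 327184 + 980980) = -617677/5372042/3 = -617677*3/5372042 = -1853031/5372042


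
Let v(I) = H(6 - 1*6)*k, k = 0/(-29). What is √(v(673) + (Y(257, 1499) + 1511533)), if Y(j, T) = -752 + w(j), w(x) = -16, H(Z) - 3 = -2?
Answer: √1510765 ≈ 1229.1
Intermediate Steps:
H(Z) = 1 (H(Z) = 3 - 2 = 1)
Y(j, T) = -768 (Y(j, T) = -752 - 16 = -768)
k = 0 (k = 0*(-1/29) = 0)
v(I) = 0 (v(I) = 1*0 = 0)
√(v(673) + (Y(257, 1499) + 1511533)) = √(0 + (-768 + 1511533)) = √(0 + 1510765) = √1510765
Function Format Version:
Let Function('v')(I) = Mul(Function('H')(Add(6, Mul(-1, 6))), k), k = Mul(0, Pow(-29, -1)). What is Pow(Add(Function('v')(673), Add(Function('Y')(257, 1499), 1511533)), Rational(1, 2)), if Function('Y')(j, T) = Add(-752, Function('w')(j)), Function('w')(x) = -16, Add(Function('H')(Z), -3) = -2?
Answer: Pow(1510765, Rational(1, 2)) ≈ 1229.1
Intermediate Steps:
Function('H')(Z) = 1 (Function('H')(Z) = Add(3, -2) = 1)
Function('Y')(j, T) = -768 (Function('Y')(j, T) = Add(-752, -16) = -768)
k = 0 (k = Mul(0, Rational(-1, 29)) = 0)
Function('v')(I) = 0 (Function('v')(I) = Mul(1, 0) = 0)
Pow(Add(Function('v')(673), Add(Function('Y')(257, 1499), 1511533)), Rational(1, 2)) = Pow(Add(0, Add(-768, 1511533)), Rational(1, 2)) = Pow(Add(0, 1510765), Rational(1, 2)) = Pow(1510765, Rational(1, 2))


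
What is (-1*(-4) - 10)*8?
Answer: -48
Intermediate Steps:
(-1*(-4) - 10)*8 = (4 - 10)*8 = -6*8 = -48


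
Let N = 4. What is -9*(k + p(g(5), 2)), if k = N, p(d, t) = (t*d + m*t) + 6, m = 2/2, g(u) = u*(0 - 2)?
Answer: 72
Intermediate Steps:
g(u) = -2*u (g(u) = u*(-2) = -2*u)
m = 1 (m = 2*(½) = 1)
p(d, t) = 6 + t + d*t (p(d, t) = (t*d + 1*t) + 6 = (d*t + t) + 6 = (t + d*t) + 6 = 6 + t + d*t)
k = 4
-9*(k + p(g(5), 2)) = -9*(4 + (6 + 2 - 2*5*2)) = -9*(4 + (6 + 2 - 10*2)) = -9*(4 + (6 + 2 - 20)) = -9*(4 - 12) = -9*(-8) = 72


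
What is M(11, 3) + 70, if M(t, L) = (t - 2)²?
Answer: 151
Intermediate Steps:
M(t, L) = (-2 + t)²
M(11, 3) + 70 = (-2 + 11)² + 70 = 9² + 70 = 81 + 70 = 151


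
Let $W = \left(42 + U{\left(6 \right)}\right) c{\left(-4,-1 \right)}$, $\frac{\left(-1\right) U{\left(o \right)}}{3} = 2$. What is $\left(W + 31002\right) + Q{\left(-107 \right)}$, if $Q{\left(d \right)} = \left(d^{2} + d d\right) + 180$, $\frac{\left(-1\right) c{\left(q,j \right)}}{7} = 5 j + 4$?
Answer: $54332$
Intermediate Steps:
$c{\left(q,j \right)} = -28 - 35 j$ ($c{\left(q,j \right)} = - 7 \left(5 j + 4\right) = - 7 \left(4 + 5 j\right) = -28 - 35 j$)
$U{\left(o \right)} = -6$ ($U{\left(o \right)} = \left(-3\right) 2 = -6$)
$W = 252$ ($W = \left(42 - 6\right) \left(-28 - -35\right) = 36 \left(-28 + 35\right) = 36 \cdot 7 = 252$)
$Q{\left(d \right)} = 180 + 2 d^{2}$ ($Q{\left(d \right)} = \left(d^{2} + d^{2}\right) + 180 = 2 d^{2} + 180 = 180 + 2 d^{2}$)
$\left(W + 31002\right) + Q{\left(-107 \right)} = \left(252 + 31002\right) + \left(180 + 2 \left(-107\right)^{2}\right) = 31254 + \left(180 + 2 \cdot 11449\right) = 31254 + \left(180 + 22898\right) = 31254 + 23078 = 54332$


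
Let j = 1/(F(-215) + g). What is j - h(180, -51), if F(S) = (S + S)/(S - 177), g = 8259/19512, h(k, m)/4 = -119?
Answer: 230934508/484487 ≈ 476.66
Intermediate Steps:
h(k, m) = -476 (h(k, m) = 4*(-119) = -476)
g = 2753/6504 (g = 8259*(1/19512) = 2753/6504 ≈ 0.42328)
F(S) = 2*S/(-177 + S) (F(S) = (2*S)/(-177 + S) = 2*S/(-177 + S))
j = 318696/484487 (j = 1/(2*(-215)/(-177 - 215) + 2753/6504) = 1/(2*(-215)/(-392) + 2753/6504) = 1/(2*(-215)*(-1/392) + 2753/6504) = 1/(215/196 + 2753/6504) = 1/(484487/318696) = 318696/484487 ≈ 0.65780)
j - h(180, -51) = 318696/484487 - 1*(-476) = 318696/484487 + 476 = 230934508/484487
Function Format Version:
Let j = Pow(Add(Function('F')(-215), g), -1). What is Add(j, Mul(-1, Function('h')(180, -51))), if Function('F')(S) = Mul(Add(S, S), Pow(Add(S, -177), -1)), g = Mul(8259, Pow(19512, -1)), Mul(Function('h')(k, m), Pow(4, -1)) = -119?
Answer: Rational(230934508, 484487) ≈ 476.66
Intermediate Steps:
Function('h')(k, m) = -476 (Function('h')(k, m) = Mul(4, -119) = -476)
g = Rational(2753, 6504) (g = Mul(8259, Rational(1, 19512)) = Rational(2753, 6504) ≈ 0.42328)
Function('F')(S) = Mul(2, S, Pow(Add(-177, S), -1)) (Function('F')(S) = Mul(Mul(2, S), Pow(Add(-177, S), -1)) = Mul(2, S, Pow(Add(-177, S), -1)))
j = Rational(318696, 484487) (j = Pow(Add(Mul(2, -215, Pow(Add(-177, -215), -1)), Rational(2753, 6504)), -1) = Pow(Add(Mul(2, -215, Pow(-392, -1)), Rational(2753, 6504)), -1) = Pow(Add(Mul(2, -215, Rational(-1, 392)), Rational(2753, 6504)), -1) = Pow(Add(Rational(215, 196), Rational(2753, 6504)), -1) = Pow(Rational(484487, 318696), -1) = Rational(318696, 484487) ≈ 0.65780)
Add(j, Mul(-1, Function('h')(180, -51))) = Add(Rational(318696, 484487), Mul(-1, -476)) = Add(Rational(318696, 484487), 476) = Rational(230934508, 484487)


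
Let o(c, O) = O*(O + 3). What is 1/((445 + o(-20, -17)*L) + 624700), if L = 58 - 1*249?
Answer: 1/579687 ≈ 1.7251e-6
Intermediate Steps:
o(c, O) = O*(3 + O)
L = -191 (L = 58 - 249 = -191)
1/((445 + o(-20, -17)*L) + 624700) = 1/((445 - 17*(3 - 17)*(-191)) + 624700) = 1/((445 - 17*(-14)*(-191)) + 624700) = 1/((445 + 238*(-191)) + 624700) = 1/((445 - 45458) + 624700) = 1/(-45013 + 624700) = 1/579687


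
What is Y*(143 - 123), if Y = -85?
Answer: -1700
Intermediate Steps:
Y*(143 - 123) = -85*(143 - 123) = -85*20 = -1700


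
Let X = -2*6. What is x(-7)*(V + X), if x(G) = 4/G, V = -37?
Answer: 28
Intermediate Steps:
X = -12 (X = -2*6 = -12)
x(-7)*(V + X) = (4/(-7))*(-37 - 12) = (4*(-⅐))*(-49) = -4/7*(-49) = 28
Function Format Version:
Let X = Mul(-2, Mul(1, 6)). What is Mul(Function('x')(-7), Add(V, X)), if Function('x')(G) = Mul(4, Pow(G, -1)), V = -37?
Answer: 28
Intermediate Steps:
X = -12 (X = Mul(-2, 6) = -12)
Mul(Function('x')(-7), Add(V, X)) = Mul(Mul(4, Pow(-7, -1)), Add(-37, -12)) = Mul(Mul(4, Rational(-1, 7)), -49) = Mul(Rational(-4, 7), -49) = 28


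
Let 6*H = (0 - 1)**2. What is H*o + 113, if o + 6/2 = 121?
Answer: 398/3 ≈ 132.67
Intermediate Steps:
o = 118 (o = -3 + 121 = 118)
H = 1/6 (H = (0 - 1)**2/6 = (1/6)*(-1)**2 = (1/6)*1 = 1/6 ≈ 0.16667)
H*o + 113 = (1/6)*118 + 113 = 59/3 + 113 = 398/3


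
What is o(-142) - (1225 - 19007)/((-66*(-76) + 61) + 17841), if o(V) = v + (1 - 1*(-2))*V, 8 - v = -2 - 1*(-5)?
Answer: -4815348/11459 ≈ -420.22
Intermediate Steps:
v = 5 (v = 8 - (-2 - 1*(-5)) = 8 - (-2 + 5) = 8 - 1*3 = 8 - 3 = 5)
o(V) = 5 + 3*V (o(V) = 5 + (1 - 1*(-2))*V = 5 + (1 + 2)*V = 5 + 3*V)
o(-142) - (1225 - 19007)/((-66*(-76) + 61) + 17841) = (5 + 3*(-142)) - (1225 - 19007)/((-66*(-76) + 61) + 17841) = (5 - 426) - (-17782)/((5016 + 61) + 17841) = -421 - (-17782)/(5077 + 17841) = -421 - (-17782)/22918 = -421 - 1*(-8891/11459) = -421 + 8891/11459 = -4815348/11459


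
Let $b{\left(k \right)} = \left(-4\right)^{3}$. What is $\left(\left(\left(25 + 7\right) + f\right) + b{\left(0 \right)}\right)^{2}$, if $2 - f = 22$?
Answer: $2704$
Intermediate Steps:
$f = -20$ ($f = 2 - 22 = -20$)
$b{\left(k \right)} = -64$
$\left(\left(\left(25 + 7\right) + f\right) + b{\left(0 \right)}\right)^{2} = \left(\left(\left(25 + 7\right) - 20\right) - 64\right)^{2} = \left(\left(32 - 20\right) - 64\right)^{2} = \left(12 - 64\right)^{2} = \left(-52\right)^{2} = 2704$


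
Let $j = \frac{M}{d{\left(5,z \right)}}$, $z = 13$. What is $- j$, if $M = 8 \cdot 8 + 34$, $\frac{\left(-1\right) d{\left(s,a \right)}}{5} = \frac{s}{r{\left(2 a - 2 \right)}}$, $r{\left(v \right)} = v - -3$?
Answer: $\frac{2646}{25} \approx 105.84$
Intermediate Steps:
$r{\left(v \right)} = 3 + v$ ($r{\left(v \right)} = v + 3 = 3 + v$)
$d{\left(s,a \right)} = - \frac{5 s}{1 + 2 a}$ ($d{\left(s,a \right)} = - 5 \frac{s}{3 + \left(2 a - 2\right)} = - 5 \frac{s}{3 + \left(-2 + 2 a\right)} = - 5 \frac{s}{1 + 2 a} = - \frac{5 s}{1 + 2 a}$)
$M = 98$ ($M = 64 + 34 = 98$)
$j = - \frac{2646}{25}$ ($j = \frac{98}{\left(-5\right) 5 \frac{1}{1 + 2 \cdot 13}} = \frac{98}{\left(-5\right) 5 \frac{1}{1 + 26}} = \frac{98}{\left(-5\right) 5 \cdot \frac{1}{27}} = \frac{98}{- \frac{25}{27}} = 98 \left(- \frac{27}{25}\right) = - \frac{2646}{25} \approx -105.84$)
$- j = \left(-1\right) \left(- \frac{2646}{25}\right) = \frac{2646}{25}$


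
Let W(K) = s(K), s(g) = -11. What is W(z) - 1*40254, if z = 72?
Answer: -40265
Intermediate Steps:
W(K) = -11
W(z) - 1*40254 = -11 - 1*40254 = -11 - 40254 = -40265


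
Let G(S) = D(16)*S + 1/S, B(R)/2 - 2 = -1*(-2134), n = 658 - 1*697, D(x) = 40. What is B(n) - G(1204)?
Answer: -52841153/1204 ≈ -43888.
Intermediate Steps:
n = -39 (n = 658 - 697 = -39)
B(R) = 4272 (B(R) = 4 + 2*(-1*(-2134)) = 4 + 2*2134 = 4 + 4268 = 4272)
G(S) = 1/S + 40*S (G(S) = 40*S + 1/S = 1/S + 40*S)
B(n) - G(1204) = 4272 - (1/1204 + 40*1204) = 4272 - (1/1204 + 48160) = 4272 - 1*57984641/1204 = 4272 - 57984641/1204 = -52841153/1204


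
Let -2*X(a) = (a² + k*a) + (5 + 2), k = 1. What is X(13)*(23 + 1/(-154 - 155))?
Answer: -223839/103 ≈ -2173.2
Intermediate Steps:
X(a) = -7/2 - a/2 - a²/2 (X(a) = -((a² + 1*a) + (5 + 2))/2 = -((a² + a) + 7)/2 = -((a + a²) + 7)/2 = -(7 + a + a²)/2 = -7/2 - a/2 - a²/2)
X(13)*(23 + 1/(-154 - 155)) = (-7/2 - ½*13 - ½*13²)*(23 + 1/(-154 - 155)) = (-7/2 - 13/2 - ½*169)*(23 + 1/(-309)) = (-7/2 - 13/2 - 169/2)*(23 - 1/309) = -189/2*7106/309 = -223839/103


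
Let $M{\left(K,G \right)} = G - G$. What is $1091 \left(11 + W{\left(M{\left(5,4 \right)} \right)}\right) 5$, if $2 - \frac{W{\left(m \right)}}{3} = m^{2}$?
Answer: $92735$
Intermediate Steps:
$M{\left(K,G \right)} = 0$
$W{\left(m \right)} = 6 - 3 m^{2}$
$1091 \left(11 + W{\left(M{\left(5,4 \right)} \right)}\right) 5 = 1091 \left(11 + \left(6 - 3 \cdot 0^{2}\right)\right) 5 = 1091 \left(11 + \left(6 - 0\right)\right) 5 = 1091 \left(11 + \left(6 + 0\right)\right) 5 = 1091 \left(11 + 6\right) 5 = 1091 \cdot 17 \cdot 5 = 1091 \cdot 85 = 92735$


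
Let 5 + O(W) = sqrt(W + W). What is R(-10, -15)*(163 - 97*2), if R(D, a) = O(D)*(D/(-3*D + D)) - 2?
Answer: -31/2 + 31*I*sqrt(5) ≈ -15.5 + 69.318*I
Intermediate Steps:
O(W) = -5 + sqrt(2)*sqrt(W) (O(W) = -5 + sqrt(W + W) = -5 + sqrt(2*W) = -5 + sqrt(2)*sqrt(W))
R(D, a) = 1/2 - sqrt(2)*sqrt(D)/2 (R(D, a) = (-5 + sqrt(2)*sqrt(D))*(D/(-3*D + D)) - 2 = (-5 + sqrt(2)*sqrt(D))*(D/((-2*D))) - 2 = (-5 + sqrt(2)*sqrt(D))*(D*(-1/(2*D))) - 2 = (-5 + sqrt(2)*sqrt(D))*(-1/2) - 2 = (5/2 - sqrt(2)*sqrt(D)/2) - 2 = 1/2 - sqrt(2)*sqrt(D)/2)
R(-10, -15)*(163 - 97*2) = (1/2 - sqrt(2)*sqrt(-10)/2)*(163 - 97*2) = (1/2 - sqrt(2)*I*sqrt(10)/2)*(163 - 194) = (1/2 - I*sqrt(5))*(-31) = -31/2 + 31*I*sqrt(5)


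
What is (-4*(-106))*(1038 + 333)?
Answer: 581304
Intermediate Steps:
(-4*(-106))*(1038 + 333) = 424*1371 = 581304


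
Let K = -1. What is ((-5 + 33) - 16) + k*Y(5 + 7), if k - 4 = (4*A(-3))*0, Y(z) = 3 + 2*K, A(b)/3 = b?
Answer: 16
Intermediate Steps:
A(b) = 3*b
Y(z) = 1 (Y(z) = 3 + 2*(-1) = 3 - 2 = 1)
k = 4 (k = 4 + (4*(3*(-3)))*0 = 4 + (4*(-9))*0 = 4 - 36*0 = 4 + 0 = 4)
((-5 + 33) - 16) + k*Y(5 + 7) = ((-5 + 33) - 16) + 4*1 = (28 - 16) + 4 = 12 + 4 = 16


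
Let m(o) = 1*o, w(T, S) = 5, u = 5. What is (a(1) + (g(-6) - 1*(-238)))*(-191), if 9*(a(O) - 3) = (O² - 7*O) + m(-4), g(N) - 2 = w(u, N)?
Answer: -424402/9 ≈ -47156.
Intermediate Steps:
m(o) = o
g(N) = 7 (g(N) = 2 + 5 = 7)
a(O) = 23/9 - 7*O/9 + O²/9 (a(O) = 3 + ((O² - 7*O) - 4)/9 = 3 + (-4 + O² - 7*O)/9 = 3 + (-4/9 - 7*O/9 + O²/9) = 23/9 - 7*O/9 + O²/9)
(a(1) + (g(-6) - 1*(-238)))*(-191) = ((23/9 - 7/9*1 + (⅑)*1²) + (7 - 1*(-238)))*(-191) = ((23/9 - 7/9 + (⅑)*1) + (7 + 238))*(-191) = ((23/9 - 7/9 + ⅑) + 245)*(-191) = (17/9 + 245)*(-191) = (2222/9)*(-191) = -424402/9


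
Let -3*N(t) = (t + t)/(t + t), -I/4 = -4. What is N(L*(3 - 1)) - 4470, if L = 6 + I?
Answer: -13411/3 ≈ -4470.3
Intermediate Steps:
I = 16 (I = -4*(-4) = 16)
L = 22 (L = 6 + 16 = 22)
N(t) = -1/3 (N(t) = -(t + t)/(3*(t + t)) = -2*t/(3*(2*t)) = -2*t*1/(2*t)/3 = -1/3*1 = -1/3)
N(L*(3 - 1)) - 4470 = -1/3 - 4470 = -13411/3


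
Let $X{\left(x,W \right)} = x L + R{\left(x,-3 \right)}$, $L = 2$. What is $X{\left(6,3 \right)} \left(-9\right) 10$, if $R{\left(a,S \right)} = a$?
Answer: $-1620$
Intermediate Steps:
$X{\left(x,W \right)} = 3 x$ ($X{\left(x,W \right)} = x 2 + x = 2 x + x = 3 x$)
$X{\left(6,3 \right)} \left(-9\right) 10 = 3 \cdot 6 \left(-9\right) 10 = 18 \left(-9\right) 10 = \left(-162\right) 10 = -1620$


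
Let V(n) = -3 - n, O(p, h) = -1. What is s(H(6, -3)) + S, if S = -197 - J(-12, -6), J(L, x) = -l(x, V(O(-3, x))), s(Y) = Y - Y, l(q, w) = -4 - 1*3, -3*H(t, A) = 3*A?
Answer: -204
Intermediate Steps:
H(t, A) = -A
l(q, w) = -7 (l(q, w) = -4 - 3 = -7)
s(Y) = 0
J(L, x) = 7 (J(L, x) = -1*(-7) = 7)
S = -204 (S = -197 - 1*7 = -197 - 7 = -204)
s(H(6, -3)) + S = 0 - 204 = -204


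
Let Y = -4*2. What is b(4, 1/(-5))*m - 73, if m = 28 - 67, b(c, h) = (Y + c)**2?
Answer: -697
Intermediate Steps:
Y = -8
b(c, h) = (-8 + c)**2
m = -39
b(4, 1/(-5))*m - 73 = (-8 + 4)**2*(-39) - 73 = (-4)**2*(-39) - 73 = 16*(-39) - 73 = -624 - 73 = -697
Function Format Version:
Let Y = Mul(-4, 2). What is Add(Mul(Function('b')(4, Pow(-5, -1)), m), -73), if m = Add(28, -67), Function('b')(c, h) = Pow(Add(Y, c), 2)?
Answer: -697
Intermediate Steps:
Y = -8
Function('b')(c, h) = Pow(Add(-8, c), 2)
m = -39
Add(Mul(Function('b')(4, Pow(-5, -1)), m), -73) = Add(Mul(Pow(Add(-8, 4), 2), -39), -73) = Add(Mul(Pow(-4, 2), -39), -73) = Add(Mul(16, -39), -73) = Add(-624, -73) = -697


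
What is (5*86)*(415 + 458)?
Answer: 375390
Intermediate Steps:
(5*86)*(415 + 458) = 430*873 = 375390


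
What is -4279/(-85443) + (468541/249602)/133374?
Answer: 47496576174985/948144370792188 ≈ 0.050094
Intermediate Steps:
-4279/(-85443) + (468541/249602)/133374 = -4279*(-1/85443) + (468541*(1/249602))*(1/133374) = 4279/85443 + (468541/249602)*(1/133374) = 4279/85443 + 468541/33290417148 = 47496576174985/948144370792188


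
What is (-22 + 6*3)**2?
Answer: 16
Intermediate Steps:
(-22 + 6*3)**2 = (-22 + 18)**2 = (-4)**2 = 16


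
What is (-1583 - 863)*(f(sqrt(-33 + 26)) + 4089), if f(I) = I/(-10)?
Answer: -10001694 + 1223*I*sqrt(7)/5 ≈ -1.0002e+7 + 647.15*I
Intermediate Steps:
f(I) = -I/10 (f(I) = I*(-1/10) = -I/10)
(-1583 - 863)*(f(sqrt(-33 + 26)) + 4089) = (-1583 - 863)*(-sqrt(-33 + 26)/10 + 4089) = -2446*(-I*sqrt(7)/10 + 4089) = -2446*(4089 - I*sqrt(7)/10) = -10001694 + 1223*I*sqrt(7)/5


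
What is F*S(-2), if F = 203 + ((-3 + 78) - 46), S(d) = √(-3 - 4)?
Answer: 232*I*√7 ≈ 613.81*I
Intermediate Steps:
S(d) = I*√7 (S(d) = √(-7) = I*√7)
F = 232 (F = 203 + (75 - 46) = 203 + 29 = 232)
F*S(-2) = 232*(I*√7) = 232*I*√7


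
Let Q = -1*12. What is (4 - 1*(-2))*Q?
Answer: -72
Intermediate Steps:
Q = -12
(4 - 1*(-2))*Q = (4 - 1*(-2))*(-12) = (4 + 2)*(-12) = 6*(-12) = -72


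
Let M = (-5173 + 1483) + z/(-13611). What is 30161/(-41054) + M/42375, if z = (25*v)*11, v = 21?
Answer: -99784617953/121428494850 ≈ -0.82176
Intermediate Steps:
z = 5775 (z = (25*21)*11 = 525*11 = 5775)
M = -16743455/4537 (M = (-5173 + 1483) + 5775/(-13611) = -3690 + 5775*(-1/13611) = -3690 - 1925/4537 = -16743455/4537 ≈ -3690.4)
30161/(-41054) + M/42375 = 30161/(-41054) - 16743455/4537/42375 = 30161*(-1/41054) - 16743455/4537*1/42375 = -30161/41054 - 3348691/38451075 = -99784617953/121428494850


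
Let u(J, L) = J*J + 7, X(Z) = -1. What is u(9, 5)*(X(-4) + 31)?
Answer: 2640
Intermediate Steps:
u(J, L) = 7 + J² (u(J, L) = J² + 7 = 7 + J²)
u(9, 5)*(X(-4) + 31) = (7 + 9²)*(-1 + 31) = (7 + 81)*30 = 88*30 = 2640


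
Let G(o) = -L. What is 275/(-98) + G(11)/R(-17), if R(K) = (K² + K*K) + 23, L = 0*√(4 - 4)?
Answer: -275/98 ≈ -2.8061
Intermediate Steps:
L = 0 (L = 0*√0 = 0*0 = 0)
G(o) = 0 (G(o) = -1*0 = 0)
R(K) = 23 + 2*K² (R(K) = (K² + K²) + 23 = 2*K² + 23 = 23 + 2*K²)
275/(-98) + G(11)/R(-17) = 275/(-98) + 0/(23 + 2*(-17)²) = 275*(-1/98) + 0/(23 + 2*289) = -275/98 + 0/(23 + 578) = -275/98 + 0/601 = -275/98 + 0*(1/601) = -275/98 + 0 = -275/98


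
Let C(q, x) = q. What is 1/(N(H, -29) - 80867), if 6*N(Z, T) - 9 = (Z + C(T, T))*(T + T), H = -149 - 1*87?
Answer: -6/469823 ≈ -1.2771e-5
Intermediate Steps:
H = -236 (H = -149 - 87 = -236)
N(Z, T) = 3/2 + T*(T + Z)/3 (N(Z, T) = 3/2 + ((Z + T)*(T + T))/6 = 3/2 + ((T + Z)*(2*T))/6 = 3/2 + (2*T*(T + Z))/6 = 3/2 + T*(T + Z)/3)
1/(N(H, -29) - 80867) = 1/((3/2 + (⅓)*(-29)² + (⅓)*(-29)*(-236)) - 80867) = 1/((3/2 + (⅓)*841 + 6844/3) - 80867) = 1/((3/2 + 841/3 + 6844/3) - 80867) = 1/(15379/6 - 80867) = 1/(-469823/6) = -6/469823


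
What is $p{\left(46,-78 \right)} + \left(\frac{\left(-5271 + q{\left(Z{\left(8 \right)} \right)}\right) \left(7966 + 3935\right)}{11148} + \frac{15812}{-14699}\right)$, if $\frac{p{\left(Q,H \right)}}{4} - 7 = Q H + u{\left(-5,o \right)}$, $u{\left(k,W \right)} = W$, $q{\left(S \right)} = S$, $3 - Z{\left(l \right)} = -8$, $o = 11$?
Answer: $- \frac{271692264123}{13655371} \approx -19896.0$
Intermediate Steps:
$Z{\left(l \right)} = 11$ ($Z{\left(l \right)} = 3 - -8 = 3 + 8 = 11$)
$p{\left(Q,H \right)} = 72 + 4 H Q$ ($p{\left(Q,H \right)} = 28 + 4 \left(Q H + 11\right) = 28 + 4 \left(H Q + 11\right) = 28 + 4 \left(11 + H Q\right) = 28 + \left(44 + 4 H Q\right) = 72 + 4 H Q$)
$p{\left(46,-78 \right)} + \left(\frac{\left(-5271 + q{\left(Z{\left(8 \right)} \right)}\right) \left(7966 + 3935\right)}{11148} + \frac{15812}{-14699}\right) = \left(72 + 4 \left(-78\right) 46\right) + \left(\frac{\left(-5271 + 11\right) \left(7966 + 3935\right)}{11148} + \frac{15812}{-14699}\right) = \left(72 - 14352\right) + \left(\left(-5260\right) 11901 \cdot \frac{1}{11148} + 15812 \left(- \frac{1}{14699}\right)\right) = -14280 - \frac{76693566243}{13655371} = - \frac{271692264123}{13655371}$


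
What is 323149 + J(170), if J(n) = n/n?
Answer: 323150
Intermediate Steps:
J(n) = 1
323149 + J(170) = 323149 + 1 = 323150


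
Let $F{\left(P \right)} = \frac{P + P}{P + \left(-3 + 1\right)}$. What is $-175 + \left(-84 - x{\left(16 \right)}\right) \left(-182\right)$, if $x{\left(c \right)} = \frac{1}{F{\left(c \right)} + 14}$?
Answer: $\frac{862078}{57} \approx 15124.0$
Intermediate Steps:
$F{\left(P \right)} = \frac{2 P}{-2 + P}$ ($F{\left(P \right)} = \frac{2 P}{P - 2} = \frac{2 P}{-2 + P}$)
$x{\left(c \right)} = \frac{1}{14 + \frac{2 c}{-2 + c}}$ ($x{\left(c \right)} = \frac{1}{\frac{2 c}{-2 + c} + 14} = \frac{1}{14 + \frac{2 c}{-2 + c}}$)
$-175 + \left(-84 - x{\left(16 \right)}\right) \left(-182\right) = -175 + \left(-84 - \frac{-2 + 16}{4 \left(-7 + 4 \cdot 16\right)}\right) \left(-182\right) = -175 + \left(-84 - \frac{1}{4} \frac{1}{-7 + 64} \cdot 14\right) \left(-182\right) = -175 + \left(-84 - \frac{1}{4} \cdot \frac{1}{57} \cdot 14\right) \left(-182\right) = -175 + \left(-84 - \frac{7}{114}\right) \left(-182\right) = -175 - - \frac{872053}{57} = -175 + \frac{872053}{57} = \frac{862078}{57}$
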